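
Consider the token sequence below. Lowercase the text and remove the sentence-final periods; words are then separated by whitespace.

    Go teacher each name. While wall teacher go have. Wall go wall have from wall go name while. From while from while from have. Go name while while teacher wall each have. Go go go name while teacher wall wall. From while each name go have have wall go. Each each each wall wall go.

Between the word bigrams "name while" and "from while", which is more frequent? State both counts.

"name while" (4 vs 3)

"name while": 4 occurrences
"from while": 3 occurrences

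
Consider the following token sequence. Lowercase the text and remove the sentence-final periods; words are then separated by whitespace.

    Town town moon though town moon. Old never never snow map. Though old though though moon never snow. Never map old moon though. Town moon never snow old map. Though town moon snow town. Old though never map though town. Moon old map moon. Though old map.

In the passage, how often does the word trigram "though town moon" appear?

4

Scanning the 45 overlapping trigram windows for "though town moon":
  position 4–6: though town moon
  position 23–25: though town moon
  position 30–32: though town moon
  position 39–41: though town moon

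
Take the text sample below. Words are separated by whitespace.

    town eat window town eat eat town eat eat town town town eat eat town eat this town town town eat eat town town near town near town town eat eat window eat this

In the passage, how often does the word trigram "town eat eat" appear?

5

Scanning the 32 overlapping trigram windows for "town eat eat":
  position 4–6: town eat eat
  position 7–9: town eat eat
  position 12–14: town eat eat
  position 20–22: town eat eat
  position 29–31: town eat eat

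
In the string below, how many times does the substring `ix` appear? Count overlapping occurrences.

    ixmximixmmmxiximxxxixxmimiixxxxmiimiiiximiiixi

Sliding a length-2 window over the 46 characters (45 positions):
  position 1–2: ix
  position 7–8: ix
  position 13–14: ix
  position 20–21: ix
  position 27–28: ix
  position 38–39: ix
  position 44–45: ix

7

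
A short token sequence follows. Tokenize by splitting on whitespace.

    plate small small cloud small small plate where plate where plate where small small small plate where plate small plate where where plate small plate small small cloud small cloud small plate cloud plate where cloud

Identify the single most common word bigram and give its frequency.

Bigram frequencies (highest first):
  plate where: 6
  small small: 5
  small plate: 5
  plate small: 4
  where plate: 4
  small cloud: 3
  … (6 more, each ≤ 3)

"plate where", 6 times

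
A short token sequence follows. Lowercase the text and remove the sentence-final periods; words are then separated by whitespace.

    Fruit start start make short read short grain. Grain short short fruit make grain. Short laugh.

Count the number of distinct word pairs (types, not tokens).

16 tokens → 15 bigram windows in total.
Repeated bigrams (each contributes count−1 duplicates):
  grain short: 2
1 duplicate windows → 15 − 1 = 14 distinct.

14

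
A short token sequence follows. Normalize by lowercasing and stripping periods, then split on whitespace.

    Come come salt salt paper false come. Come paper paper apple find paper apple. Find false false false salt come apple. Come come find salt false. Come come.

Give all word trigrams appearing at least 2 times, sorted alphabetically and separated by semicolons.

false come come; paper apple find

Trigram counts meeting the condition (at least 2 times):
  false come come: 2
  paper apple find: 2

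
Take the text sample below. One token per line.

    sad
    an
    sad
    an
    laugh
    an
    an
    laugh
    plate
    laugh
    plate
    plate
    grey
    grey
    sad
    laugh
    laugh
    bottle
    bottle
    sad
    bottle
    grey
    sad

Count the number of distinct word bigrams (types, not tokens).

23 tokens → 22 bigram windows in total.
Repeated bigrams (each contributes count−1 duplicates):
  an laugh: 2
  grey sad: 2
  laugh plate: 2
  sad an: 2
4 duplicate windows → 22 − 4 = 18 distinct.

18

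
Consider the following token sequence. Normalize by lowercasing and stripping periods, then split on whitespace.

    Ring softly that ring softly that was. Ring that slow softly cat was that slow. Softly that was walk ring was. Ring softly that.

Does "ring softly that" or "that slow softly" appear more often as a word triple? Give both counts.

"ring softly that": 3 occurrences
"that slow softly": 2 occurrences

"ring softly that" (3 vs 2)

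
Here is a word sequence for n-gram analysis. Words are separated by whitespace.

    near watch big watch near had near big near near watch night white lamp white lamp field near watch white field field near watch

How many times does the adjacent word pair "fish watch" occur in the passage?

0

Scanning the 23 overlapping bigram windows for "fish watch":
  (none found)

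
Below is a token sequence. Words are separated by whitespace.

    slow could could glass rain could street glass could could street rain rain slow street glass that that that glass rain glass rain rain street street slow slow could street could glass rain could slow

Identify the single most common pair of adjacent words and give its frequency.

Bigram frequencies (highest first):
  glass rain: 4
  could street: 3
  slow could: 2
  could could: 2
  could glass: 2
  rain could: 2
  … (16 more, each ≤ 2)

"glass rain", 4 times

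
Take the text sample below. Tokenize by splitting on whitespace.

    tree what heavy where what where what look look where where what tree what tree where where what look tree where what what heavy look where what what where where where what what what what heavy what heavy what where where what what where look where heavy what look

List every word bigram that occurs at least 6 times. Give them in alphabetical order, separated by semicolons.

what what; where what

Bigram counts meeting the condition (at least 6 times):
  what what: 6
  where what: 8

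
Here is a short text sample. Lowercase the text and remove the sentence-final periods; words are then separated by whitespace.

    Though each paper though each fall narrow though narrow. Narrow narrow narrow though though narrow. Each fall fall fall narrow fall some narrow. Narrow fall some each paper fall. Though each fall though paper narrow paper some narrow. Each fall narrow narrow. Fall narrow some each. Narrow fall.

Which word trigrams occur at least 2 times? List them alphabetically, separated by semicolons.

each fall narrow; narrow each fall; narrow fall some; narrow narrow fall; narrow narrow narrow; though each fall

Trigram counts meeting the condition (at least 2 times):
  each fall narrow: 2
  narrow each fall: 2
  narrow fall some: 2
  narrow narrow fall: 2
  narrow narrow narrow: 2
  though each fall: 2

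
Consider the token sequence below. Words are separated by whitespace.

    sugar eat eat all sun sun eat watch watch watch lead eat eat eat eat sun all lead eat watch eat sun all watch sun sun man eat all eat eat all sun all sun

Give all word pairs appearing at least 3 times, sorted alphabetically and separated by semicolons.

Bigram counts meeting the condition (at least 3 times):
  all sun: 3
  eat all: 3
  eat eat: 5
  sun all: 3

all sun; eat all; eat eat; sun all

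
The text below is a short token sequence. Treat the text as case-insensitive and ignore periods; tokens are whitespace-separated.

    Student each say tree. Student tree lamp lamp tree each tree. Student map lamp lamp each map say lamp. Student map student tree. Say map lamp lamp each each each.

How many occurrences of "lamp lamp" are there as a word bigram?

3

Scanning the 29 overlapping bigram windows for "lamp lamp":
  position 7–8: lamp lamp
  position 14–15: lamp lamp
  position 26–27: lamp lamp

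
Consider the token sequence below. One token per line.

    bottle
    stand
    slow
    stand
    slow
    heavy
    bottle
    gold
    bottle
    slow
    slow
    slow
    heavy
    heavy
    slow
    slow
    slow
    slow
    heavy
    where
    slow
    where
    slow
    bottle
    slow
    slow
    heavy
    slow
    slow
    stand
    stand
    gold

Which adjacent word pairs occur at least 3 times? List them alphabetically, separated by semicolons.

slow heavy; slow slow

Bigram counts meeting the condition (at least 3 times):
  slow heavy: 4
  slow slow: 7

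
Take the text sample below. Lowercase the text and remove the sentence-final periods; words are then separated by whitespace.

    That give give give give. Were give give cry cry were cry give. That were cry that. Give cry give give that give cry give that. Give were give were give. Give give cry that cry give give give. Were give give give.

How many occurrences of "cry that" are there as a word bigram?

2

Scanning the 42 overlapping bigram windows for "cry that":
  position 16–17: cry that
  position 34–35: cry that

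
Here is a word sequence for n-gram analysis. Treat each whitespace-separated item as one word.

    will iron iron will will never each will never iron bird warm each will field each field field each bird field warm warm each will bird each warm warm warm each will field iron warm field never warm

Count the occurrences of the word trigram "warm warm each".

Scanning the 36 overlapping trigram windows for "warm warm each":
  position 22–24: warm warm each
  position 29–31: warm warm each

2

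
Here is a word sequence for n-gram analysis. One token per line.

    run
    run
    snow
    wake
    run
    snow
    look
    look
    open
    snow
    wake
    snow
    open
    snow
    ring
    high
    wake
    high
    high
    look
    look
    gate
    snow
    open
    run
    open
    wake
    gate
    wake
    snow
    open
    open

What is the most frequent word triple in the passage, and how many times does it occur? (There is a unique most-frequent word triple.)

"wake snow open", 2 times

Trigram frequencies (highest first):
  wake snow open: 2
  run run snow: 1
  run snow wake: 1
  snow wake run: 1
  wake run snow: 1
  run snow look: 1
  … (23 more, each ≤ 1)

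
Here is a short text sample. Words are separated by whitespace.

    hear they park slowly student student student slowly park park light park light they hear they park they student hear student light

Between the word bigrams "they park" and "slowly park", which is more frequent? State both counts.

"they park" (2 vs 1)

"they park": 2 occurrences
"slowly park": 1 occurrence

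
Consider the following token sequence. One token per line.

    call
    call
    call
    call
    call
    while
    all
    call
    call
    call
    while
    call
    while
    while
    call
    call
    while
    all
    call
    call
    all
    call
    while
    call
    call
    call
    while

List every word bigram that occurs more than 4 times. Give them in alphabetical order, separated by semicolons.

Bigram counts meeting the condition (more than 4 times):
  call call: 10
  call while: 6

call call; call while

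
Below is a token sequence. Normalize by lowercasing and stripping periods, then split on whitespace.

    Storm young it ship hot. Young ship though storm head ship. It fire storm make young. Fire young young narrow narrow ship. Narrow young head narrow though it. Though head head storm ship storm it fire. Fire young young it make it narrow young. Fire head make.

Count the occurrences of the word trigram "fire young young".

2

Scanning the 45 overlapping trigram windows for "fire young young":
  position 17–19: fire young young
  position 37–39: fire young young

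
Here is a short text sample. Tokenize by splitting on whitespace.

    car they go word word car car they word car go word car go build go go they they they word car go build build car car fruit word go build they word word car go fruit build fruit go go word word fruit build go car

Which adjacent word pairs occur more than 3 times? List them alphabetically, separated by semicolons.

Bigram counts meeting the condition (more than 3 times):
  car go: 4
  word car: 5

car go; word car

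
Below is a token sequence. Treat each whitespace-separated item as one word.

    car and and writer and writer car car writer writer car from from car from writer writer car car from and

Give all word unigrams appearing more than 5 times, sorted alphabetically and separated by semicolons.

Unigram counts meeting the condition (more than 5 times):
  car: 7
  writer: 6

car; writer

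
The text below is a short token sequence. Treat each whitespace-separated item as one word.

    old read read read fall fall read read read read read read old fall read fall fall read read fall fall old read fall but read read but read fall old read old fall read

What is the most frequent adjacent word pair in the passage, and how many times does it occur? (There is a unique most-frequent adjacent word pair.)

Bigram frequencies (highest first):
  read read: 9
  read fall: 5
  fall read: 4
  old read: 3
  fall fall: 3
  read old: 2
  … (5 more, each ≤ 2)

"read read", 9 times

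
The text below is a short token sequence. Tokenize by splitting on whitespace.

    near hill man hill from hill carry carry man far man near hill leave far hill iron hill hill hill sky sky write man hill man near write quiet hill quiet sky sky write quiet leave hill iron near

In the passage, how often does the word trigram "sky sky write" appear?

Scanning the 37 overlapping trigram windows for "sky sky write":
  position 21–23: sky sky write
  position 32–34: sky sky write

2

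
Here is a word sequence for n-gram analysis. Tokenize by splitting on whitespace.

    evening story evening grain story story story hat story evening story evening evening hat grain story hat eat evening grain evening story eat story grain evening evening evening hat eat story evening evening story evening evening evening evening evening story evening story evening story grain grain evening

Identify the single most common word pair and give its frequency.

"evening evening", 8 times

Bigram frequencies (highest first):
  evening evening: 8
  evening story: 7
  story evening: 7
  grain evening: 3
  evening grain: 2
  grain story: 2
  … (11 more, each ≤ 2)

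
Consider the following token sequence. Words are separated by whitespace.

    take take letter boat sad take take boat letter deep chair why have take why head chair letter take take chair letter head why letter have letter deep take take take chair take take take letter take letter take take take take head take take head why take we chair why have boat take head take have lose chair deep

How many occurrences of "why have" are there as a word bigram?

Scanning the 59 overlapping bigram windows for "why have":
  position 12–13: why have
  position 51–52: why have

2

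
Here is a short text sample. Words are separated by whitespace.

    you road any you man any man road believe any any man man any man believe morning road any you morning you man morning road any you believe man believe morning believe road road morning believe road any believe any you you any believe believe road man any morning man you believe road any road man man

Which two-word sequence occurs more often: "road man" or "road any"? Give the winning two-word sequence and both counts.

"road man": 2 occurrences
"road any": 5 occurrences

"road any" (5 vs 2)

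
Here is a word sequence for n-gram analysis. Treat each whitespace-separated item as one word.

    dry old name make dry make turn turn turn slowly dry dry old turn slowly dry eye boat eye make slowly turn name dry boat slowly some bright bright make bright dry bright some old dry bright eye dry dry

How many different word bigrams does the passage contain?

40 tokens → 39 bigram windows in total.
Repeated bigrams (each contributes count−1 duplicates):
  dry bright: 2
  dry dry: 2
  dry old: 2
  slowly dry: 2
  turn slowly: 2
  turn turn: 2
6 duplicate windows → 39 − 6 = 33 distinct.

33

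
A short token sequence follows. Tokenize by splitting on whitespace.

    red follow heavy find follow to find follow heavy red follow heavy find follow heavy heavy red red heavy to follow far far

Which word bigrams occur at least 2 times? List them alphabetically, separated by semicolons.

Bigram counts meeting the condition (at least 2 times):
  find follow: 3
  follow heavy: 4
  heavy find: 2
  heavy red: 2
  red follow: 2

find follow; follow heavy; heavy find; heavy red; red follow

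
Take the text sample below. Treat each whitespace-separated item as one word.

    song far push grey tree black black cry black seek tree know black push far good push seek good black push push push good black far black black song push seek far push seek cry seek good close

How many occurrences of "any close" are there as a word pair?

0

Scanning the 37 overlapping bigram windows for "any close":
  (none found)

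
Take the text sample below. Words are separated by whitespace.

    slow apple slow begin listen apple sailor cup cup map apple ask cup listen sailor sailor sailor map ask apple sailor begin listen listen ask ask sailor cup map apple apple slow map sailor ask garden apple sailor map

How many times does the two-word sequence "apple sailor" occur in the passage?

3

Scanning the 38 overlapping bigram windows for "apple sailor":
  position 6–7: apple sailor
  position 20–21: apple sailor
  position 37–38: apple sailor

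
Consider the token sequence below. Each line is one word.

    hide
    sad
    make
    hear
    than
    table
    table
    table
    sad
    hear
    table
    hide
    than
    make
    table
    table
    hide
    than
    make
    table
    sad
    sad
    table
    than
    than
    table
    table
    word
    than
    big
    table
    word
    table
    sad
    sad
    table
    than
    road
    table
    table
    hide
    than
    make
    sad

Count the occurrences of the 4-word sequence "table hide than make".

Scanning the 41 overlapping 4-gram windows for "table hide than make":
  position 11–14: table hide than make
  position 16–19: table hide than make
  position 40–43: table hide than make

3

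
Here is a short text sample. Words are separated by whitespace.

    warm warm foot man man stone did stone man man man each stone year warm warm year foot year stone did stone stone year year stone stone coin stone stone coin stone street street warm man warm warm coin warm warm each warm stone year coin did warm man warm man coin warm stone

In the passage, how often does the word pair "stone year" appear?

Scanning the 53 overlapping bigram windows for "stone year":
  position 13–14: stone year
  position 23–24: stone year
  position 44–45: stone year

3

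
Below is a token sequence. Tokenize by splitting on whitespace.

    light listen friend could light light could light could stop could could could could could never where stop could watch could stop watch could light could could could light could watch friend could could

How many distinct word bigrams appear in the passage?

16

34 tokens → 33 bigram windows in total.
Repeated bigrams (each contributes count−1 duplicates):
  could could: 7
  could light: 4
  light could: 4
  could stop: 2
  could watch: 2
  friend could: 2
  stop could: 2
  watch could: 2
17 duplicate windows → 33 − 17 = 16 distinct.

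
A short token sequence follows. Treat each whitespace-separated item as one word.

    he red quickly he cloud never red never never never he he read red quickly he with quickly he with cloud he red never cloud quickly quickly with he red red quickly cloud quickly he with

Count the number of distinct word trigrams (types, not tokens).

36 tokens → 34 trigram windows in total.
Repeated trigrams (each contributes count−1 duplicates):
  quickly he with: 3
  red quickly he: 2
3 duplicate windows → 34 − 3 = 31 distinct.

31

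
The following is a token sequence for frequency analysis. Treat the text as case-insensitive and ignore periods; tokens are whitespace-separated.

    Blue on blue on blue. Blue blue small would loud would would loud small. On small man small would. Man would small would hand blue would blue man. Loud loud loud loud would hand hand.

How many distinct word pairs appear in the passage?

24

35 tokens → 34 bigram windows in total.
Repeated bigrams (each contributes count−1 duplicates):
  loud loud: 3
  small would: 3
  blue blue: 2
  blue on: 2
  loud would: 2
  on blue: 2
  would hand: 2
  would loud: 2
10 duplicate windows → 34 − 10 = 24 distinct.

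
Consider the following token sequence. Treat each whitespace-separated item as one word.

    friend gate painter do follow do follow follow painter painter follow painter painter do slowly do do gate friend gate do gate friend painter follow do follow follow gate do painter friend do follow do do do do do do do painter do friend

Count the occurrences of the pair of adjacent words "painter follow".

Scanning the 43 overlapping bigram windows for "painter follow":
  position 10–11: painter follow
  position 24–25: painter follow

2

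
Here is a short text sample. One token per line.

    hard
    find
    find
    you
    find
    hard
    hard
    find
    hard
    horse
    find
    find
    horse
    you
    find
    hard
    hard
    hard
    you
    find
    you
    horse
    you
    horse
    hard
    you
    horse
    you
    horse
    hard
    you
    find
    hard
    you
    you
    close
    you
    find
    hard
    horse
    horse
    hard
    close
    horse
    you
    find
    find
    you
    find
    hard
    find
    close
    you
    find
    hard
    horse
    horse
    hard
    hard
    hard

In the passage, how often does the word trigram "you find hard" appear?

6

Scanning the 58 overlapping trigram windows for "you find hard":
  position 4–6: you find hard
  position 14–16: you find hard
  position 31–33: you find hard
  position 37–39: you find hard
  position 48–50: you find hard
  position 53–55: you find hard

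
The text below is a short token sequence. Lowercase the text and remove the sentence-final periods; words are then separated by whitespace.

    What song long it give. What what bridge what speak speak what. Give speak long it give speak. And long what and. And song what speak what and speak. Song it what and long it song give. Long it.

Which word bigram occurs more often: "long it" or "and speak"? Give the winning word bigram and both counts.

"long it": 4 occurrences
"and speak": 1 occurrence

"long it" (4 vs 1)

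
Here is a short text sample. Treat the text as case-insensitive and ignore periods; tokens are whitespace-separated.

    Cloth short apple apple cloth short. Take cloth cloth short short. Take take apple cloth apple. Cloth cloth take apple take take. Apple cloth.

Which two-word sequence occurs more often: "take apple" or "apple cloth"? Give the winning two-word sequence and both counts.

"apple cloth" (4 vs 3)

"take apple": 3 occurrences
"apple cloth": 4 occurrences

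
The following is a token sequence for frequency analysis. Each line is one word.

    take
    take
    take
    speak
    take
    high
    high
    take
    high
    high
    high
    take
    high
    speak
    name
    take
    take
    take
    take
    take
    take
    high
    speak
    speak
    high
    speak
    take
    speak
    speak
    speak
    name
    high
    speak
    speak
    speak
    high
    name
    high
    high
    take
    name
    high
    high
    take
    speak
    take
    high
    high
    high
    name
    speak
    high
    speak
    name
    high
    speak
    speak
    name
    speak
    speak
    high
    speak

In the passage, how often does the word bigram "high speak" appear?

Scanning the 61 overlapping bigram windows for "high speak":
  position 13–14: high speak
  position 22–23: high speak
  position 25–26: high speak
  position 32–33: high speak
  position 52–53: high speak
  position 55–56: high speak
  position 61–62: high speak

7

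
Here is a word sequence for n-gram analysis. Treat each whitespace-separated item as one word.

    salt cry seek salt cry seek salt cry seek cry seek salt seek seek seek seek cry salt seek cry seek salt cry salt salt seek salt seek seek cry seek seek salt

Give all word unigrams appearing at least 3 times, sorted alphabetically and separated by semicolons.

cry; salt; seek

Unigram counts meeting the condition (at least 3 times):
  cry: 8
  salt: 10
  seek: 15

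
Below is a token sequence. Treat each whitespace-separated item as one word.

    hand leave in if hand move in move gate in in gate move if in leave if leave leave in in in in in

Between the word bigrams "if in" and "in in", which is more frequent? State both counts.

"if in": 1 occurrence
"in in": 5 occurrences

"in in" (5 vs 1)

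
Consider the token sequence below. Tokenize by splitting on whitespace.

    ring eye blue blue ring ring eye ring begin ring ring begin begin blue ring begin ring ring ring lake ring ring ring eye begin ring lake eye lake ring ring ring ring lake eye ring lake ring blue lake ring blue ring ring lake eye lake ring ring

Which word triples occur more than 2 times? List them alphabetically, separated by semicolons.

Trigram counts meeting the condition (more than 2 times):
  lake ring ring: 3
  ring lake eye: 3
  ring ring lake: 3
  ring ring ring: 4

lake ring ring; ring lake eye; ring ring lake; ring ring ring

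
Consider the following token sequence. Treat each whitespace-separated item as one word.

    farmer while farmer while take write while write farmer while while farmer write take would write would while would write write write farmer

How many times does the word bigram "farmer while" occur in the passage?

3

Scanning the 22 overlapping bigram windows for "farmer while":
  position 1–2: farmer while
  position 3–4: farmer while
  position 9–10: farmer while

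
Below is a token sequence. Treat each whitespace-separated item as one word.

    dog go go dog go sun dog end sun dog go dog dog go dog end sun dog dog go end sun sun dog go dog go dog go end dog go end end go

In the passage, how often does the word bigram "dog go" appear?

Scanning the 34 overlapping bigram windows for "dog go":
  position 1–2: dog go
  position 4–5: dog go
  position 10–11: dog go
  position 13–14: dog go
  position 19–20: dog go
  position 24–25: dog go
  position 26–27: dog go
  position 28–29: dog go
  position 31–32: dog go

9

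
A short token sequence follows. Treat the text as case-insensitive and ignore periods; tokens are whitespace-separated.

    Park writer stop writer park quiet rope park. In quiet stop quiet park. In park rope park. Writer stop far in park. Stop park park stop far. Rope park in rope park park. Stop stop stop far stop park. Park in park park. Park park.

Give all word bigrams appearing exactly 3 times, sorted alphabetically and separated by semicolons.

Bigram counts meeting the condition (exactly 3 times):
  in park: 3
  park stop: 3
  stop far: 3

in park; park stop; stop far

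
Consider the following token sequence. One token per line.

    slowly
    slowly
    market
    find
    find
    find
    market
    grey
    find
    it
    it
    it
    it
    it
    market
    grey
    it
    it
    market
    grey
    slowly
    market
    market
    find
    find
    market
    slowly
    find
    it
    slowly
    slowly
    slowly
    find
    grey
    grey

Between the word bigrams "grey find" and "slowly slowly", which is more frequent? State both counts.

"grey find": 1 occurrence
"slowly slowly": 3 occurrences

"slowly slowly" (3 vs 1)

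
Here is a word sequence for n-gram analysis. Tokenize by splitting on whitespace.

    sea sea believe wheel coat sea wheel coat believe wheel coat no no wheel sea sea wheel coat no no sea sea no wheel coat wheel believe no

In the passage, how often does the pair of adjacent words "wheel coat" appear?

Scanning the 27 overlapping bigram windows for "wheel coat":
  position 4–5: wheel coat
  position 7–8: wheel coat
  position 10–11: wheel coat
  position 17–18: wheel coat
  position 24–25: wheel coat

5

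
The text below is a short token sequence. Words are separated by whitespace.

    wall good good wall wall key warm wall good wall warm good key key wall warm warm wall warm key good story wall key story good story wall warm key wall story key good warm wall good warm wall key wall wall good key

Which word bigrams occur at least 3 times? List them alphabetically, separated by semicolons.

key wall; wall good; wall key; wall warm; warm wall

Bigram counts meeting the condition (at least 3 times):
  key wall: 3
  wall good: 4
  wall key: 3
  wall warm: 4
  warm wall: 4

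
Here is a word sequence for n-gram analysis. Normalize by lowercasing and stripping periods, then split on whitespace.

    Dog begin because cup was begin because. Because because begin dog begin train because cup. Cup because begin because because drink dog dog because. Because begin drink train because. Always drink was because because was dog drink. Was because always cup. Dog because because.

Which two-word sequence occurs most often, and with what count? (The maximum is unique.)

"because because", 6 times

Bigram frequencies (highest first):
  because because: 6
  begin because: 3
  because begin: 3
  dog begin: 2
  because cup: 2
  train because: 2
  … (21 more, each ≤ 2)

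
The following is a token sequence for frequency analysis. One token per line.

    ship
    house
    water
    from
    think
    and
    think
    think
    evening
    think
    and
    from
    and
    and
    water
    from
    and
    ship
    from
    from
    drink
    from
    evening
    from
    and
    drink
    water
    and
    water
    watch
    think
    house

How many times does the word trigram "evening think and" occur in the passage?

1

Scanning the 30 overlapping trigram windows for "evening think and":
  position 9–11: evening think and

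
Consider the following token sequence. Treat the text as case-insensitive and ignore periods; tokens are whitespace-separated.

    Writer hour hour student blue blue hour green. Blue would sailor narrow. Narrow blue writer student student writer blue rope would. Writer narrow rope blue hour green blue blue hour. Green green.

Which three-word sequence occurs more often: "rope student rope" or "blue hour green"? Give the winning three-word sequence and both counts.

"rope student rope": 0 occurrences
"blue hour green": 3 occurrences

"blue hour green" (3 vs 0)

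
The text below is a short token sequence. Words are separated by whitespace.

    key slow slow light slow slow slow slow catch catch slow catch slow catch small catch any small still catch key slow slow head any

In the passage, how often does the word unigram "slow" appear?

10

Scanning the 25 tokens for "slow":
  position 2: slow
  position 3: slow
  position 5: slow
  position 6: slow
  position 7: slow
  position 8: slow
  position 11: slow
  position 13: slow
  position 22: slow
  position 23: slow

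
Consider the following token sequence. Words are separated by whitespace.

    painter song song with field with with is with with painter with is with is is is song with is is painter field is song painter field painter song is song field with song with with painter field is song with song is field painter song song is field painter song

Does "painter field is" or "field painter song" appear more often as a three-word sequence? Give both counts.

"painter field is": 2 occurrences
"field painter song": 3 occurrences

"field painter song" (3 vs 2)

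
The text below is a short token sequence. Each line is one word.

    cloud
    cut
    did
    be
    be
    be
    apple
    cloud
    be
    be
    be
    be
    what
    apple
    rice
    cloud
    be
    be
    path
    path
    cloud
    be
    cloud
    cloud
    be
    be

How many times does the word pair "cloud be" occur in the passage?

4

Scanning the 25 overlapping bigram windows for "cloud be":
  position 8–9: cloud be
  position 16–17: cloud be
  position 21–22: cloud be
  position 24–25: cloud be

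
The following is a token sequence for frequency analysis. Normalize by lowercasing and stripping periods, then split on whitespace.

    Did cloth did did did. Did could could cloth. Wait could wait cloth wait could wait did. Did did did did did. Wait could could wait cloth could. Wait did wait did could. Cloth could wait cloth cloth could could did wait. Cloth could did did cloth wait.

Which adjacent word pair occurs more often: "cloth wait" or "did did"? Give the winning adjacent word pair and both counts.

"did did" (9 vs 3)

"cloth wait": 3 occurrences
"did did": 9 occurrences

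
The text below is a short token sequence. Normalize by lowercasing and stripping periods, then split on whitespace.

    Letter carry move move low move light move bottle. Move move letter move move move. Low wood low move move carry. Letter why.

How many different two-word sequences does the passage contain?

23 tokens → 22 bigram windows in total.
Repeated bigrams (each contributes count−1 duplicates):
  move move: 5
  low move: 2
  move low: 2
6 duplicate windows → 22 − 6 = 16 distinct.

16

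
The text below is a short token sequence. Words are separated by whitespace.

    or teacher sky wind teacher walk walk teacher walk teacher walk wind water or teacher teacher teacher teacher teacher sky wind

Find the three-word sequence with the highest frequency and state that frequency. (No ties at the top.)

"teacher teacher teacher", 3 times

Trigram frequencies (highest first):
  teacher teacher teacher: 3
  teacher sky wind: 2
  walk teacher walk: 2
  or teacher sky: 1
  sky wind teacher: 1
  wind teacher walk: 1
  … (9 more, each ≤ 1)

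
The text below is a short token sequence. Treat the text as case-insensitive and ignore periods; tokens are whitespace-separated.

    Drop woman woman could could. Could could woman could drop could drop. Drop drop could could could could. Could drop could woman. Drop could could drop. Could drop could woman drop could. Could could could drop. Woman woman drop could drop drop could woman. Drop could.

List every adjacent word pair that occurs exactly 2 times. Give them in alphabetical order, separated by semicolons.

Bigram counts meeting the condition (exactly 2 times):
  drop woman: 2
  woman could: 2
  woman woman: 2

drop woman; woman could; woman woman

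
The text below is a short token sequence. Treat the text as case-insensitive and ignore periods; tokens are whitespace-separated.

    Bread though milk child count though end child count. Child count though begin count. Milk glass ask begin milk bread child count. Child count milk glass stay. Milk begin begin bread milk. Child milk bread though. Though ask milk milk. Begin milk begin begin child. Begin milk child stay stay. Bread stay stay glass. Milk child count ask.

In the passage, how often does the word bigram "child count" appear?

Scanning the 57 overlapping bigram windows for "child count":
  position 4–5: child count
  position 8–9: child count
  position 10–11: child count
  position 21–22: child count
  position 23–24: child count
  position 56–57: child count

6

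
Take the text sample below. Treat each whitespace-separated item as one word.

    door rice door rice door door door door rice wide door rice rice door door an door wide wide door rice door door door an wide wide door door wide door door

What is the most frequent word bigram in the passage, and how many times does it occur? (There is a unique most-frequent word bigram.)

Bigram frequencies (highest first):
  door door: 8
  door rice: 5
  rice door: 4
  wide door: 4
  door an: 2
  door wide: 2
  … (5 more, each ≤ 2)

"door door", 8 times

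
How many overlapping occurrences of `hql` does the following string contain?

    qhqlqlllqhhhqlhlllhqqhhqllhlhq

Sliding a length-3 window over the 30 characters (28 positions):
  position 2–4: hql
  position 12–14: hql
  position 23–25: hql

3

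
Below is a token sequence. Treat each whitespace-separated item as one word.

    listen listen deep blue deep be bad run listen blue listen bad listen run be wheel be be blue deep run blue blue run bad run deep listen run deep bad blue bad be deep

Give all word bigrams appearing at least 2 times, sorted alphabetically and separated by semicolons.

Bigram counts meeting the condition (at least 2 times):
  bad run: 2
  blue deep: 2
  listen run: 2
  run deep: 2

bad run; blue deep; listen run; run deep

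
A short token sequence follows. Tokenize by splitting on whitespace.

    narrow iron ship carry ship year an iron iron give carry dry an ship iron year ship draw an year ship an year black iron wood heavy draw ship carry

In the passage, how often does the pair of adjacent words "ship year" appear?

Scanning the 29 overlapping bigram windows for "ship year":
  position 5–6: ship year

1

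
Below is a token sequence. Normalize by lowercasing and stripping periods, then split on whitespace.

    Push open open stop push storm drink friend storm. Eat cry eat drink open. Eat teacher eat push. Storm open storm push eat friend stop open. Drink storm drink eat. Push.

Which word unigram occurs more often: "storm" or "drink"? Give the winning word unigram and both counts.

"storm": 5 occurrences
"drink": 4 occurrences

"storm" (5 vs 4)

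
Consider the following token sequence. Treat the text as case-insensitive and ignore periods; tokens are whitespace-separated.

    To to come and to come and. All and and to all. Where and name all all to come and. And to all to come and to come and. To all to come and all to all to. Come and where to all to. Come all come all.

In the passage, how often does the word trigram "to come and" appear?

7

Scanning the 46 overlapping trigram windows for "to come and":
  position 2–4: to come and
  position 5–7: to come and
  position 18–20: to come and
  position 24–26: to come and
  position 27–29: to come and
  position 32–34: to come and
  position 38–40: to come and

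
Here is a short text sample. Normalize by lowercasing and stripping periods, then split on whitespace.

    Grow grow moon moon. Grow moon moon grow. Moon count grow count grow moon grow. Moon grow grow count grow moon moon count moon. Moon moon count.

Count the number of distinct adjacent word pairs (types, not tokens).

27 tokens → 26 bigram windows in total.
Repeated bigrams (each contributes count−1 duplicates):
  grow moon: 6
  moon moon: 5
  moon grow: 4
  count grow: 3
  moon count: 3
  grow count: 2
  grow grow: 2
18 duplicate windows → 26 − 18 = 8 distinct.

8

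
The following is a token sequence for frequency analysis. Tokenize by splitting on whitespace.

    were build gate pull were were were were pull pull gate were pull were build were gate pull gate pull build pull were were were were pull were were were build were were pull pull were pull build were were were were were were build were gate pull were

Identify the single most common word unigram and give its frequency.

Unigram frequencies (highest first):
  were: 26
  pull: 12
  build: 6
  gate: 5

"were", 26 times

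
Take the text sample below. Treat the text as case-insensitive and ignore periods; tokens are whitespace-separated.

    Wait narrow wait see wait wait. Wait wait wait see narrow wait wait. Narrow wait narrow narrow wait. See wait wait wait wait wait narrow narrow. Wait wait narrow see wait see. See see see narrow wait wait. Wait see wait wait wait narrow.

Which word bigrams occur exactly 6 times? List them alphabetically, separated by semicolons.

Bigram counts meeting the condition (exactly 6 times):
  narrow wait: 6
  wait narrow: 6

narrow wait; wait narrow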